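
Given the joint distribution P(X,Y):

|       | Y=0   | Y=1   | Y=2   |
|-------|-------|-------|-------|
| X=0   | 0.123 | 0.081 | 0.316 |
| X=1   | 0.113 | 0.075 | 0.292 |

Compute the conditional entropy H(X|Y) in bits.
0.9988 bits

H(X|Y) = H(X,Y) - H(Y)

H(X,Y) = -Σ_{x,y} P(x,y) log₂ P(x,y). Per-cell terms -P(x,y)·log₂P(x,y):
  X=0: 0.371862, 0.293701, 0.525193
  X=1: 0.355453, 0.280272, 0.518580
Sum of the 6 terms: H(X,Y) = 2.34506 bits

Marginal of Y (column sums):
  P(Y=0) = 0.123 + 0.113 = 0.236
  P(Y=1) = 0.081 + 0.075 = 0.156
  P(Y=2) = 0.316 + 0.292 = 0.608
H(Y) = -[0.236·log₂(0.236) + 0.156·log₂(0.156) + 0.608·log₂(0.608)]
  = 0.491621 + 0.418140 + 0.436457 = 1.34622 bits

H(X|Y) = H(X,Y) - H(Y) = 2.34506 - 1.34622 = 0.9988 bits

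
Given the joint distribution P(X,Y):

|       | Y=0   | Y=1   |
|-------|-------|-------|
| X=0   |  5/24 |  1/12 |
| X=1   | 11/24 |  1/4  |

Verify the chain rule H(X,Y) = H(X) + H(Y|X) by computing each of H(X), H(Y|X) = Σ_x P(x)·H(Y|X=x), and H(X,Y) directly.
H(X) = 0.8709 bits, H(Y|X) = 0.9152 bits, H(X,Y) = 1.7861 bits

Marginal of X (row sums):
  P(X=0) = 5/24 + 1/12 = 7/24
  P(X=1) = 11/24 + 1/4 = 17/24
H(X) = -[(7/24)·log₂(7/24) + (17/24)·log₂(17/24)]
  = 0.5185 + 0.3524 = 0.8709 bits

H(Y|X) = Σ_x P(x)·H(Y|X=x):
  X=0: P(X=0) = 7/24, P(Y|X=0) = (5/7, 2/7) → H(Y|X=0) = 0.8631
  X=1: P(X=1) = 17/24, P(Y|X=1) = (11/17, 6/17) → H(Y|X=1) = 0.9367
H(Y|X) = (7/24)·0.8631 + (17/24)·0.9367 = 0.9152 bits

H(X,Y) = -Σ_{x,y} P(x,y) log₂ P(x,y). Per-cell terms -P(x,y)·log₂P(x,y):
  X=0: 0.4715, 0.2987
  X=1: 0.5159, 0.5000
Sum of the 4 terms: H(X,Y) = 1.7861 bits

Chain rule check:
  H(X) + H(Y|X) = 0.8709 + 0.9152 = 1.7861 bits
  H(X,Y) = 1.7861 bits
✓ Chain rule verified.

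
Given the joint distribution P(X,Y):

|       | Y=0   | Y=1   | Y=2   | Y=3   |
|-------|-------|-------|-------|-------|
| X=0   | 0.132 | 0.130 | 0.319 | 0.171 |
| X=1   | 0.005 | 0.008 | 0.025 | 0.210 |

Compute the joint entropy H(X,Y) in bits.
2.4296 bits

H(X,Y) = -Σ_{x,y} P(x,y) log₂ P(x,y). Per-cell terms -P(x,y)·log₂P(x,y):
  X=0: 0.38562, 0.38264, 0.52583, 0.43570
  X=1: 0.03822, 0.05573, 0.13305, 0.47282
Sum of the 8 terms: H(X,Y) = 2.4296 bits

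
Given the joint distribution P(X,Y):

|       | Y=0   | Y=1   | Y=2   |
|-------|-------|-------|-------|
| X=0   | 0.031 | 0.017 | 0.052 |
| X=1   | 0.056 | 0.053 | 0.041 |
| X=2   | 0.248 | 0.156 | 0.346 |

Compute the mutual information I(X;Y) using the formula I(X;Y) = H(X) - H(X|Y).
0.0186 bits

I(X;Y) = H(X) - H(X|Y)

Marginal of X (row sums):
  P(X=0) = 0.031 + 0.017 + 0.052 = 0.100
  P(X=1) = 0.056 + 0.053 + 0.041 = 0.150
  P(X=2) = 0.248 + 0.156 + 0.346 = 0.750
H(X) = -[0.100·log₂(0.100) + 0.150·log₂(0.150) + 0.750·log₂(0.750)]
  = 0.3322 + 0.4105 + 0.3113 = 1.0540 bits

Marginal of Y (column sums):
  P(Y=0) = 0.031 + 0.056 + 0.248 = 0.335
  P(Y=1) = 0.017 + 0.053 + 0.156 = 0.226
  P(Y=2) = 0.052 + 0.041 + 0.346 = 0.439
H(X|Y) = Σ_y P(y)·H(X|Y=y):
  Y=0: P(Y=0) = 0.335, P(X|Y=0) = (31/335, 56/335, 248/335) → H(X|Y=0) = 1.0703
  Y=1: P(Y=1) = 0.226, P(X|Y=1) = (17/226, 53/226, 78/113) → H(X|Y=1) = 1.1406
  Y=2: P(Y=2) = 0.439, P(X|Y=2) = (52/439, 41/439, 346/439) → H(X|Y=2) = 0.9547
H(X|Y) = 0.335·1.0703 + 0.226·1.1406 + 0.439·0.9547 = 1.0354 bits

I(X;Y) = H(X) - H(X|Y) = 1.0540 - 1.0354 = 0.0186 bits

Cross-check via I(X;Y) = H(X) + H(Y) - H(X,Y): computing H(Y) from the column sums and H(X,Y) from the 9 cells in the same way gives H(Y) = 1.5349 bits and H(X,Y) = 2.5703 bits, so
I(X;Y) = 1.0540 + 1.5349 - 2.5703 = 0.0186 bits ✓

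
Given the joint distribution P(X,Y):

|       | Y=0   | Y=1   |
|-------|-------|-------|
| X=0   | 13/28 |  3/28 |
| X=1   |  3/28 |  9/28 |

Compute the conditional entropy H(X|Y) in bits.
0.7455 bits

H(X|Y) = H(X,Y) - H(Y)

H(X,Y) = -Σ_{x,y} P(x,y) log₂ P(x,y). Per-cell terms -P(x,y)·log₂P(x,y):
  X=0: 0.513925, 0.345256
  X=1: 0.345256, 0.526317
Sum of the 4 terms: H(X,Y) = 1.73075 bits

Marginal of Y (column sums):
  P(Y=0) = 13/28 + 3/28 = 4/7
  P(Y=1) = 3/28 + 9/28 = 3/7
H(Y) = -[(4/7)·log₂(4/7) + (3/7)·log₂(3/7)]
  = 0.461346 + 0.523882 = 0.98523 bits

H(X|Y) = H(X,Y) - H(Y) = 1.73075 - 0.98523 = 0.7455 bits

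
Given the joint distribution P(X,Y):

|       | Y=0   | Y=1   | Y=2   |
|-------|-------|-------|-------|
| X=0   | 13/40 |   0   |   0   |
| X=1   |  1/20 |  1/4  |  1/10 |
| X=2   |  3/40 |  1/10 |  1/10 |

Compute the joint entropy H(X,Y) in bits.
2.5199 bits

H(X,Y) = -Σ_{x,y} P(x,y) log₂ P(x,y). Per-cell terms -P(x,y)·log₂P(x,y):
  X=0: 0.52698, 0.00000, 0.00000
  X=1: 0.21610, 0.50000, 0.33219
  X=2: 0.28027, 0.33219, 0.33219
  (cells with P = 0 contribute 0)
Sum of the 9 terms: H(X,Y) = 2.5199 bits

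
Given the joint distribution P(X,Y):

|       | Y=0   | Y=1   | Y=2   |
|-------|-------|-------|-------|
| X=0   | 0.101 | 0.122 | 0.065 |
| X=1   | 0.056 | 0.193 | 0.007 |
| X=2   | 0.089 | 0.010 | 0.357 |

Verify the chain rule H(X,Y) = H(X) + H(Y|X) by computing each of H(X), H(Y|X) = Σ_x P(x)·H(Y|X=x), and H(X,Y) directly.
H(X) = 1.5370 bits, H(Y|X) = 1.0722 bits, H(X,Y) = 2.6093 bits

Marginal of X (row sums):
  P(X=0) = 0.101 + 0.122 + 0.065 = 0.288
  P(X=1) = 0.056 + 0.193 + 0.007 = 0.256
  P(X=2) = 0.089 + 0.010 + 0.357 = 0.456
H(X) = -[0.288·log₂(0.288) + 0.256·log₂(0.256) + 0.456·log₂(0.456)]
  = 0.5172 + 0.5032 + 0.5166 = 1.5370 bits

H(Y|X) = Σ_x P(x)·H(Y|X=x):
  X=0: P(X=0) = 0.288, P(Y|X=0) = (101/288, 61/144, 65/288) → H(Y|X=0) = 1.5398
  X=1: P(X=1) = 0.256, P(Y|X=1) = (7/32, 193/256, 7/256) → H(Y|X=1) = 0.9289
  X=2: P(X=2) = 0.456, P(Y|X=2) = (89/456, 5/228, 119/152) → H(Y|X=2) = 0.8574
H(Y|X) = 0.288·1.5398 + 0.256·0.9289 + 0.456·0.8574 = 1.0722 bits

H(X,Y) = -Σ_{x,y} P(x,y) log₂ P(x,y). Per-cell terms -P(x,y)·log₂P(x,y):
  X=0: 0.3341, 0.3703, 0.2563
  X=1: 0.2329, 0.4581, 0.0501
  X=2: 0.3106, 0.0664, 0.5305
Sum of the 9 terms: H(X,Y) = 2.6093 bits

Chain rule check:
  H(X) + H(Y|X) = 1.5370 + 1.0722 = 2.6092 bits
  H(X,Y) = 2.6093 bits
✓ Chain rule verified (Δ = 0.0001 is 4-dp rounding noise: each of the three values was rounded independently).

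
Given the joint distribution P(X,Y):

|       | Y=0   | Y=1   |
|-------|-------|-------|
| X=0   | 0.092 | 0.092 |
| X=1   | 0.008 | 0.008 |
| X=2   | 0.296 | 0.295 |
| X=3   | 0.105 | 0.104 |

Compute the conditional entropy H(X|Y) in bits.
1.4653 bits

H(X|Y) = H(X,Y) - H(Y)

H(X,Y) = -Σ_{x,y} P(x,y) log₂ P(x,y). Per-cell terms -P(x,y)·log₂P(x,y):
  X=0: 0.3167, 0.3167
  X=1: 0.0557, 0.0557
  X=2: 0.5199, 0.5196
  X=3: 0.3414, 0.3396
Sum of the 8 terms: H(X,Y) = 2.4653 bits

Marginal of Y (column sums):
  P(Y=0) = 0.092 + 0.008 + 0.296 + 0.105 = 0.501
  P(Y=1) = 0.092 + 0.008 + 0.295 + 0.104 = 0.499
H(Y) = -[0.501·log₂(0.501) + 0.499·log₂(0.499)]
  = 0.4996 + 0.5004 = 1.0000 bits

H(X|Y) = H(X,Y) - H(Y) = 2.4653 - 1.0000 = 1.4653 bits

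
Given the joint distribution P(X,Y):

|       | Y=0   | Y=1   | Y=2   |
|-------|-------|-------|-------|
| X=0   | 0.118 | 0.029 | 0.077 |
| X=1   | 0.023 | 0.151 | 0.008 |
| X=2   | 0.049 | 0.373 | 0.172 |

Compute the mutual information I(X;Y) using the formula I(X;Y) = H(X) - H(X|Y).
0.2386 bits

I(X;Y) = H(X) - H(X|Y)

Marginal of X (row sums):
  P(X=0) = 0.118 + 0.029 + 0.077 = 0.224
  P(X=1) = 0.023 + 0.151 + 0.008 = 0.182
  P(X=2) = 0.049 + 0.373 + 0.172 = 0.594
H(X) = -[0.224·log₂(0.224) + 0.182·log₂(0.182) + 0.594·log₂(0.594)]
  = 0.48349 + 0.44735 + 0.44637 = 1.3772 bits

Marginal of Y (column sums):
  P(Y=0) = 0.118 + 0.023 + 0.049 = 0.190
  P(Y=1) = 0.029 + 0.151 + 0.373 = 0.553
  P(Y=2) = 0.077 + 0.008 + 0.172 = 0.257
H(X|Y) = Σ_y P(y)·H(X|Y=y):
  Y=0: P(Y=0) = 0.190, P(X|Y=0) = (59/95, 23/190, 49/190) → H(X|Y=0) = 1.29978
  Y=1: P(Y=1) = 0.553, P(X|Y=1) = (29/553, 151/553, 373/553) → H(X|Y=1) = 1.11759
  Y=2: P(Y=2) = 0.257, P(X|Y=2) = (77/257, 8/257, 172/257) → H(X|Y=2) = 1.06453
H(X|Y) = 0.190·1.29978 + 0.553·1.11759 + 0.257·1.06453 = 1.1386 bits

I(X;Y) = H(X) - H(X|Y) = 1.3772 - 1.1386 = 0.2386 bits

Cross-check via I(X;Y) = H(X) + H(Y) - H(X,Y): computing H(Y) from the column sums and H(X,Y) from the 9 cells in the same way gives H(Y) = 1.4316 bits and H(X,Y) = 2.5702 bits, so
I(X;Y) = 1.3772 + 1.4316 - 2.5702 = 0.2386 bits ✓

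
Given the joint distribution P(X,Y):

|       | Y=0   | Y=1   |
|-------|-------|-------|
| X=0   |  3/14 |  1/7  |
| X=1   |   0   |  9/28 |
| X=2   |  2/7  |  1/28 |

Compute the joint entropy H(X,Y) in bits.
2.0917 bits

H(X,Y) = -Σ_{x,y} P(x,y) log₂ P(x,y). Per-cell terms -P(x,y)·log₂P(x,y):
  X=0: 0.4762, 0.4011
  X=1: 0.0000, 0.5263
  X=2: 0.5164, 0.1717
  (cells with P = 0 contribute 0)
Sum of the 6 terms: H(X,Y) = 2.0917 bits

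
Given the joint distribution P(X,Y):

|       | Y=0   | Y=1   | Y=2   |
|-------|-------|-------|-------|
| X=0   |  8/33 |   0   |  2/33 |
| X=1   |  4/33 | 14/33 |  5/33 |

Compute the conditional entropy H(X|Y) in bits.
0.5170 bits

H(X|Y) = H(X,Y) - H(Y)

H(X,Y) = -Σ_{x,y} P(x,y) log₂ P(x,y). Per-cell terms -P(x,y)·log₂P(x,y):
  X=0: 0.4956, 0.0000, 0.2451
  X=1: 0.3690, 0.5248, 0.4125
  (cells with P = 0 contribute 0)
Sum of the 6 terms: H(X,Y) = 2.0470 bits

Marginal of Y (column sums):
  P(Y=0) = 8/33 + 4/33 = 4/11
  P(Y=1) = 0 + 14/33 = 14/33
  P(Y=2) = 2/33 + 5/33 = 7/33
H(Y) = -[(4/11)·log₂(4/11) + (14/33)·log₂(14/33) + (7/33)·log₂(7/33)]
  = 0.5307 + 0.5248 + 0.4745 = 1.5300 bits

H(X|Y) = H(X,Y) - H(Y) = 2.0470 - 1.5300 = 0.5170 bits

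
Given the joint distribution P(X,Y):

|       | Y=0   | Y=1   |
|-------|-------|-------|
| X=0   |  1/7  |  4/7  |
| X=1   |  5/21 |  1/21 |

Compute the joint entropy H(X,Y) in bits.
1.5645 bits

H(X,Y) = -Σ_{x,y} P(x,y) log₂ P(x,y). Per-cell terms -P(x,y)·log₂P(x,y):
  X=0: 0.4011, 0.4613
  X=1: 0.4929, 0.2092
Sum of the 4 terms: H(X,Y) = 1.5645 bits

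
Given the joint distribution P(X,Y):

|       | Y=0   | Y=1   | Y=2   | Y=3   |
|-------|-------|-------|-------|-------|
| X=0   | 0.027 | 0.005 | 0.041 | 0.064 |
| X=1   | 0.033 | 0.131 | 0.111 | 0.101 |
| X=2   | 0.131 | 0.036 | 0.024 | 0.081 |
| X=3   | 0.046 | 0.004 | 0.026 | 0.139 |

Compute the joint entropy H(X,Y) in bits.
3.6027 bits

H(X,Y) = -Σ_{x,y} P(x,y) log₂ P(x,y). Per-cell terms -P(x,y)·log₂P(x,y):
  X=0: 0.14069, 0.03822, 0.18894, 0.25381
  X=1: 0.16241, 0.38414, 0.35202, 0.33406
  X=2: 0.38414, 0.17265, 0.12914, 0.29370
  X=3: 0.20434, 0.03186, 0.13690, 0.39571
Sum of the 16 terms: H(X,Y) = 3.6027 bits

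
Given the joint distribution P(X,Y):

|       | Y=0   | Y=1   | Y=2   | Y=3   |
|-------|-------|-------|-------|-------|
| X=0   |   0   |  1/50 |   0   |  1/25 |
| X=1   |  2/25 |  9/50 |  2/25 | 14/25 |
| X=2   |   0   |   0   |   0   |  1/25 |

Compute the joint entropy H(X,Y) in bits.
1.9812 bits

H(X,Y) = -Σ_{x,y} P(x,y) log₂ P(x,y). Per-cell terms -P(x,y)·log₂P(x,y):
  X=0: 0.0000, 0.1129, 0.0000, 0.1858
  X=1: 0.2915, 0.4453, 0.2915, 0.4684
  X=2: 0.0000, 0.0000, 0.0000, 0.1858
  (cells with P = 0 contribute 0)
Sum of the 12 terms: H(X,Y) = 1.9812 bits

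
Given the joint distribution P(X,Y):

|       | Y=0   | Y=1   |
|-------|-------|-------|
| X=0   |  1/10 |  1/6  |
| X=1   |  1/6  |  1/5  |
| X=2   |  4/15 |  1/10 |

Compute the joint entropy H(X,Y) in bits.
2.4989 bits

H(X,Y) = -Σ_{x,y} P(x,y) log₂ P(x,y). Per-cell terms -P(x,y)·log₂P(x,y):
  X=0: 0.3322, 0.4308
  X=1: 0.4308, 0.4644
  X=2: 0.5085, 0.3322
Sum of the 6 terms: H(X,Y) = 2.4989 bits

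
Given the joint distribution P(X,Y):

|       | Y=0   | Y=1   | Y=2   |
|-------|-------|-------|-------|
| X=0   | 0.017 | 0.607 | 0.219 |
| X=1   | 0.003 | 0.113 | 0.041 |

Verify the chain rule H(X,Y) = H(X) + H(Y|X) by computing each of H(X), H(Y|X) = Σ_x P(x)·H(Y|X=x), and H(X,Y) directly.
H(X) = 0.6271 bits, H(Y|X) = 0.9594 bits, H(X,Y) = 1.5865 bits

Marginal of X (row sums):
  P(X=0) = 0.017 + 0.607 + 0.219 = 0.843
  P(X=1) = 0.003 + 0.113 + 0.041 = 0.157
H(X) = -[0.843·log₂(0.843) + 0.157·log₂(0.157)]
  = 0.20771 + 0.41937 = 0.6271 bits

H(Y|X) = Σ_x P(x)·H(Y|X=x):
  X=0: P(X=0) = 0.843, P(Y|X=0) = (17/843, 607/843, 73/281) → H(Y|X=0) = 0.95994
  X=1: P(X=1) = 0.157, P(Y|X=1) = (3/157, 113/157, 41/157) → H(Y|X=1) = 0.95644
H(Y|X) = 0.843·0.95994 + 0.157·0.95644 = 0.9594 bits

H(X,Y) = -Σ_{x,y} P(x,y) log₂ P(x,y). Per-cell terms -P(x,y)·log₂P(x,y):
  X=0: 0.09993, 0.43718, 0.47983
  X=1: 0.02514, 0.35545, 0.18894
Sum of the 6 terms: H(X,Y) = 1.5865 bits

Chain rule check:
  H(X) + H(Y|X) = 0.6271 + 0.9594 = 1.5865 bits
  H(X,Y) = 1.5865 bits
✓ Chain rule verified.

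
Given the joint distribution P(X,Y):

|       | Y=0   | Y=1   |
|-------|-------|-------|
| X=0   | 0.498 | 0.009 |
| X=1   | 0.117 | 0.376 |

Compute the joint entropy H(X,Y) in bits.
1.4548 bits

H(X,Y) = -Σ_{x,y} P(x,y) log₂ P(x,y). Per-cell terms -P(x,y)·log₂P(x,y):
  X=0: 0.50088, 0.06116
  X=1: 0.36216, 0.53061
Sum of the 4 terms: H(X,Y) = 1.4548 bits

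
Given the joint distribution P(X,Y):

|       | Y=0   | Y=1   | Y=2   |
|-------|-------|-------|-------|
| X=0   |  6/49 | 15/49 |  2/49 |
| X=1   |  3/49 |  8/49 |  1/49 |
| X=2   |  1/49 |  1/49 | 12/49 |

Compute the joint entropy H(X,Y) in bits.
2.5966 bits

H(X,Y) = -Σ_{x,y} P(x,y) log₂ P(x,y). Per-cell terms -P(x,y)·log₂P(x,y):
  X=0: 0.37099, 0.52280, 0.18836
  X=1: 0.24672, 0.42689, 0.11459
  X=2: 0.11459, 0.11459, 0.49708
Sum of the 9 terms: H(X,Y) = 2.5966 bits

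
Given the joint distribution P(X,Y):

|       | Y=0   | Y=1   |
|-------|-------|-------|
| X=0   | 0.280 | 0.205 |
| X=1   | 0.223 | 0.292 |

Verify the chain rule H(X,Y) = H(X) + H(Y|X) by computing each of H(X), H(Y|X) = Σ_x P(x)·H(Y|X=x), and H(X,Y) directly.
H(X) = 0.9994 bits, H(Y|X) = 0.9849 bits, H(X,Y) = 1.9843 bits

Marginal of X (row sums):
  P(X=0) = 0.280 + 0.205 = 0.485
  P(X=1) = 0.223 + 0.292 = 0.515
H(X) = -[0.485·log₂(0.485) + 0.515·log₂(0.515)]
  = 0.506313 + 0.493038 = 0.9994 bits

H(Y|X) = Σ_x P(x)·H(Y|X=x):
  X=0: P(X=0) = 0.485, P(Y|X=0) = (56/97, 41/97) → H(Y|X=0) = 0.982681
  X=1: P(X=1) = 0.515, P(Y|X=1) = (223/515, 292/515) → H(Y|X=1) = 0.987012
H(Y|X) = 0.485·0.982681 + 0.515·0.987012 = 0.9849 bits

H(X,Y) = -Σ_{x,y} P(x,y) log₂ P(x,y). Per-cell terms -P(x,y)·log₂P(x,y):
  X=0: 0.514220, 0.468692
  X=1: 0.482769, 0.518580
Sum of the 4 terms: H(X,Y) = 1.9843 bits

Chain rule check:
  H(X) + H(Y|X) = 0.9994 + 0.9849 = 1.9843 bits
  H(X,Y) = 1.9843 bits
✓ Chain rule verified.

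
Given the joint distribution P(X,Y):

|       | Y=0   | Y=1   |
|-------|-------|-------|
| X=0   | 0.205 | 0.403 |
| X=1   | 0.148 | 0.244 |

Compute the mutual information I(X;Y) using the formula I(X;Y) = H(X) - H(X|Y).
0.0012 bits

I(X;Y) = H(X) - H(X|Y)

Marginal of X (row sums):
  P(X=0) = 0.205 + 0.403 = 0.608
  P(X=1) = 0.148 + 0.244 = 0.392
H(X) = -[0.608·log₂(0.608) + 0.392·log₂(0.392)]
  = 0.4365 + 0.5296 = 0.9661 bits

Marginal of Y (column sums):
  P(Y=0) = 0.205 + 0.148 = 0.353
  P(Y=1) = 0.403 + 0.244 = 0.647
H(X|Y) = Σ_y P(y)·H(X|Y=y):
  Y=0: P(Y=0) = 0.353, P(X|Y=0) = (205/353, 148/353) → H(X|Y=0) = 0.9811
  Y=1: P(Y=1) = 0.647, P(X|Y=1) = (403/647, 244/647) → H(X|Y=1) = 0.9560
H(X|Y) = 0.353·0.9811 + 0.647·0.9560 = 0.9649 bits

I(X;Y) = H(X) - H(X|Y) = 0.9661 - 0.9649 = 0.0012 bits

Cross-check via I(X;Y) = H(X) + H(Y) - H(X,Y): computing H(Y) from the column sums and H(X,Y) from the 4 cells in the same way gives H(Y) = 0.9367 bits and H(X,Y) = 1.9016 bits, so
I(X;Y) = 0.9661 + 0.9367 - 1.9016 = 0.0012 bits ✓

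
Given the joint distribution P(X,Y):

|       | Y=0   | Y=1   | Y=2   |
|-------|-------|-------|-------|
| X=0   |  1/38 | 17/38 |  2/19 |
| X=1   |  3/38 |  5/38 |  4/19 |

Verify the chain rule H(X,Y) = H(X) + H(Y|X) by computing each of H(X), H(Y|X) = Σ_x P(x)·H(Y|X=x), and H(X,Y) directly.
H(X) = 0.9819 bits, H(Y|X) = 1.1646 bits, H(X,Y) = 2.1466 bits

Marginal of X (row sums):
  P(X=0) = 1/38 + 17/38 + 2/19 = 11/19
  P(X=1) = 3/38 + 5/38 + 4/19 = 8/19
H(X) = -[(11/19)·log₂(11/19) + (8/19)·log₂(8/19)]
  = 0.4565 + 0.5254 = 0.9819 bits

H(Y|X) = Σ_x P(x)·H(Y|X=x):
  X=0: P(X=0) = 11/19, P(Y|X=0) = (1/22, 17/22, 2/11) → H(Y|X=0) = 0.9373
  X=1: P(X=1) = 8/19, P(Y|X=1) = (3/16, 5/16, 1/2) → H(Y|X=1) = 1.4772
H(Y|X) = (11/19)·0.9373 + (8/19)·1.4772 = 1.1646 bits

H(X,Y) = -Σ_{x,y} P(x,y) log₂ P(x,y). Per-cell terms -P(x,y)·log₂P(x,y):
  X=0: 0.1381, 0.5192, 0.3419
  X=1: 0.2892, 0.3850, 0.4732
Sum of the 6 terms: H(X,Y) = 2.1466 bits

Chain rule check:
  H(X) + H(Y|X) = 0.9819 + 1.1646 = 2.1465 bits
  H(X,Y) = 2.1466 bits
✓ Chain rule verified (Δ = 0.0001 is 4-dp rounding noise: each of the three values was rounded independently).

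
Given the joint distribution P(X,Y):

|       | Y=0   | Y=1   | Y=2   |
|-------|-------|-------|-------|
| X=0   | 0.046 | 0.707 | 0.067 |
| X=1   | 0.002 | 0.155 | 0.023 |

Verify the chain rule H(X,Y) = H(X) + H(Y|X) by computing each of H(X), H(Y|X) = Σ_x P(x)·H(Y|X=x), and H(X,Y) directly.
H(X) = 0.6801 bits, H(Y|X) = 0.6992 bits, H(X,Y) = 1.3793 bits

Marginal of X (row sums):
  P(X=0) = 0.046 + 0.707 + 0.067 = 0.820
  P(X=1) = 0.002 + 0.155 + 0.023 = 0.180
H(X) = -[0.820·log₂(0.820) + 0.180·log₂(0.180)]
  = 0.2348 + 0.4453 = 0.6801 bits

H(Y|X) = Σ_x P(x)·H(Y|X=x):
  X=0: P(X=0) = 0.820, P(Y|X=0) = (23/410, 707/820, 67/820) → H(Y|X=0) = 0.7128
  X=1: P(X=1) = 0.180, P(Y|X=1) = (1/90, 31/36, 23/180) → H(Y|X=1) = 0.6372
H(Y|X) = 0.820·0.7128 + 0.180·0.6372 = 0.6992 bits

H(X,Y) = -Σ_{x,y} P(x,y) log₂ P(x,y). Per-cell terms -P(x,y)·log₂P(x,y):
  X=0: 0.2043, 0.3537, 0.2613
  X=1: 0.0179, 0.4169, 0.1252
Sum of the 6 terms: H(X,Y) = 1.3793 bits

Chain rule check:
  H(X) + H(Y|X) = 0.6801 + 0.6992 = 1.3793 bits
  H(X,Y) = 1.3793 bits
✓ Chain rule verified.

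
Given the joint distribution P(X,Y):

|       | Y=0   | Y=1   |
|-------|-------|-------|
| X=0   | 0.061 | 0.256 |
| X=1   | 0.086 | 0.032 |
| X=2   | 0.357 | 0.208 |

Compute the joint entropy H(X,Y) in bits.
2.2144 bits

H(X,Y) = -Σ_{x,y} P(x,y) log₂ P(x,y). Per-cell terms -P(x,y)·log₂P(x,y):
  X=0: 0.24614, 0.50324
  X=1: 0.30440, 0.15891
  X=2: 0.53050, 0.47119
Sum of the 6 terms: H(X,Y) = 2.2144 bits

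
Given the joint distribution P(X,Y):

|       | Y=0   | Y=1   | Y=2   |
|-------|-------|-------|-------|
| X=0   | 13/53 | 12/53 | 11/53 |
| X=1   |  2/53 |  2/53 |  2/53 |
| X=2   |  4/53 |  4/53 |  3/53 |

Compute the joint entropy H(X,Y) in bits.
2.7858 bits

H(X,Y) = -Σ_{x,y} P(x,y) log₂ P(x,y). Per-cell terms -P(x,y)·log₂P(x,y):
  X=0: 0.4973, 0.4852, 0.4708
  X=1: 0.1784, 0.1784, 0.1784
  X=2: 0.2814, 0.2814, 0.2345
Sum of the 9 terms: H(X,Y) = 2.7858 bits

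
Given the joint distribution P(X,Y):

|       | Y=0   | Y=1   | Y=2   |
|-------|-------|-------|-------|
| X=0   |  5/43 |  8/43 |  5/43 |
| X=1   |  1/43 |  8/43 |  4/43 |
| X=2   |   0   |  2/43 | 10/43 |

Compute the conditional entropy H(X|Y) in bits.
1.3219 bits

H(X|Y) = H(X,Y) - H(Y)

H(X,Y) = -Σ_{x,y} P(x,y) log₂ P(x,y). Per-cell terms -P(x,y)·log₂P(x,y):
  X=0: 0.36097, 0.45140, 0.36097
  X=1: 0.12619, 0.45140, 0.31872
  X=2: 0.00000, 0.20587, 0.48938
  (cells with P = 0 contribute 0)
Sum of the 9 terms: H(X,Y) = 2.7649 bits

Marginal of Y (column sums):
  P(Y=0) = 5/43 + 1/43 + 0 = 6/43
  P(Y=1) = 8/43 + 8/43 + 2/43 = 18/43
  P(Y=2) = 5/43 + 4/43 + 10/43 = 19/43
H(Y) = -[(6/43)·log₂(6/43) + (18/43)·log₂(18/43) + (19/43)·log₂(19/43)]
  = 0.39646 + 0.52591 + 0.52066 = 1.4430 bits

H(X|Y) = H(X,Y) - H(Y) = 2.7649 - 1.4430 = 1.3219 bits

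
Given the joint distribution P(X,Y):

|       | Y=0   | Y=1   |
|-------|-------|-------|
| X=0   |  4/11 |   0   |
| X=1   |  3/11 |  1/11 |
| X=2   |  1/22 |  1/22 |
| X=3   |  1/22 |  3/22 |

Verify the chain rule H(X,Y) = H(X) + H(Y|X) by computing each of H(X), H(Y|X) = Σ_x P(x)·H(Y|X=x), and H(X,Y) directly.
H(X) = 1.8231 bits, H(Y|X) = 0.5334 bits, H(X,Y) = 2.3565 bits

Marginal of X (row sums):
  P(X=0) = 4/11 + 0 = 4/11
  P(X=1) = 3/11 + 1/11 = 4/11
  P(X=2) = 1/22 + 1/22 = 1/11
  P(X=3) = 1/22 + 3/22 = 2/11
H(X) = -[(4/11)·log₂(4/11) + (4/11)·log₂(4/11) + (1/11)·log₂(1/11) + (2/11)·log₂(2/11)]
  = 0.5307 + 0.5307 + 0.3145 + 0.4472 = 1.8231 bits

H(Y|X) = Σ_x P(x)·H(Y|X=x):
  X=0: P(X=0) = 4/11, P(Y|X=0) = (1, 0) → H(Y|X=0) = 0.0000
  X=1: P(X=1) = 4/11, P(Y|X=1) = (3/4, 1/4) → H(Y|X=1) = 0.8113
  X=2: P(X=2) = 1/11, P(Y|X=2) = (1/2, 1/2) → H(Y|X=2) = 1.0000
  X=3: P(X=3) = 2/11, P(Y|X=3) = (1/4, 3/4) → H(Y|X=3) = 0.8113
H(Y|X) = (4/11)·0.0000 + (4/11)·0.8113 + (1/11)·1.0000 + (2/11)·0.8113 = 0.5334 bits

H(X,Y) = -Σ_{x,y} P(x,y) log₂ P(x,y). Per-cell terms -P(x,y)·log₂P(x,y):
  X=0: 0.5307, 0.0000
  X=1: 0.5112, 0.3145
  X=2: 0.2027, 0.2027
  X=3: 0.2027, 0.3920
  (cells with P = 0 contribute 0)
Sum of the 8 terms: H(X,Y) = 2.3565 bits

Chain rule check:
  H(X) + H(Y|X) = 1.8231 + 0.5334 = 2.3565 bits
  H(X,Y) = 2.3565 bits
✓ Chain rule verified.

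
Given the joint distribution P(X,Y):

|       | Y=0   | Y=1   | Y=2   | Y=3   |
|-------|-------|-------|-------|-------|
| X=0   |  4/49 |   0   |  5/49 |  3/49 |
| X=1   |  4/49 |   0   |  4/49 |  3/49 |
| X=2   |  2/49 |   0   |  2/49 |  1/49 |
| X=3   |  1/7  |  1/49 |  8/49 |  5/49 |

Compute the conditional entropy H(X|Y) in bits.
1.8130 bits

H(X|Y) = H(X,Y) - H(Y)

H(X,Y) = -Σ_{x,y} P(x,y) log₂ P(x,y). Per-cell terms -P(x,y)·log₂P(x,y):
  X=0: 0.29508, 0.00000, 0.33600, 0.24672
  X=1: 0.29508, 0.00000, 0.29508, 0.24672
  X=2: 0.18836, 0.00000, 0.18836, 0.11459
  X=3: 0.40105, 0.11459, 0.42689, 0.33600
  (cells with P = 0 contribute 0)
Sum of the 16 terms: H(X,Y) = 3.4845 bits

Marginal of Y (column sums):
  P(Y=0) = 4/49 + 4/49 + 2/49 + 1/7 = 17/49
  P(Y=1) = 0 + 0 + 0 + 1/49 = 1/49
  P(Y=2) = 5/49 + 4/49 + 2/49 + 8/49 = 19/49
  P(Y=3) = 3/49 + 3/49 + 1/49 + 5/49 = 12/49
H(Y) = -[(17/49)·log₂(17/49) + (1/49)·log₂(1/49) + (19/49)·log₂(19/49) + (12/49)·log₂(12/49)]
  = 0.52986 + 0.11459 + 0.52998 + 0.49708 = 1.6715 bits

H(X|Y) = H(X,Y) - H(Y) = 3.4845 - 1.6715 = 1.8130 bits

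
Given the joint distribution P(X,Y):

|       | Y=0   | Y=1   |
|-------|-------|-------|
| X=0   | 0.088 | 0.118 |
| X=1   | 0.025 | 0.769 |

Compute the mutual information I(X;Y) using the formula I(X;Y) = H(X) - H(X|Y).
0.1458 bits

I(X;Y) = H(X) - H(X|Y)

Marginal of X (row sums):
  P(X=0) = 0.088 + 0.118 = 0.206
  P(X=1) = 0.025 + 0.769 = 0.794
H(X) = -[0.206·log₂(0.206) + 0.794·log₂(0.794)]
  = 0.469532 + 0.264235 = 0.73377 bits

Marginal of Y (column sums):
  P(Y=0) = 0.088 + 0.025 = 0.113
  P(Y=1) = 0.118 + 0.769 = 0.887
H(X|Y) = Σ_y P(y)·H(X|Y=y):
  Y=0: P(Y=0) = 0.113, P(X|Y=0) = (88/113, 25/113) → H(X|Y=0) = 0.762423
  Y=1: P(Y=1) = 0.887, P(X|Y=1) = (118/887, 769/887) → H(X|Y=1) = 0.565697
H(X|Y) = 0.113·0.762423 + 0.887·0.565697 = 0.58793 bits

I(X;Y) = H(X) - H(X|Y) = 0.73377 - 0.58793 = 0.1458 bits

Cross-check via I(X;Y) = H(X) + H(Y) - H(X,Y): computing H(Y) from the column sums and H(X,Y) from the 4 cells in the same way gives H(Y) = 0.50890 bits and H(X,Y) = 1.09683 bits, so
I(X;Y) = 0.73377 + 0.50890 - 1.09683 = 0.1458 bits ✓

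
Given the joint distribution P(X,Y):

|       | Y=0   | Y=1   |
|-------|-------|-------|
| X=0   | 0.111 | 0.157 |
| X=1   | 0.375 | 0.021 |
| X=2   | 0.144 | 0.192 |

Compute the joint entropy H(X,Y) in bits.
2.2788 bits

H(X,Y) = -Σ_{x,y} P(x,y) log₂ P(x,y). Per-cell terms -P(x,y)·log₂P(x,y):
  X=0: 0.35202, 0.41937
  X=1: 0.53064, 0.11704
  X=2: 0.40260, 0.45712
Sum of the 6 terms: H(X,Y) = 2.2788 bits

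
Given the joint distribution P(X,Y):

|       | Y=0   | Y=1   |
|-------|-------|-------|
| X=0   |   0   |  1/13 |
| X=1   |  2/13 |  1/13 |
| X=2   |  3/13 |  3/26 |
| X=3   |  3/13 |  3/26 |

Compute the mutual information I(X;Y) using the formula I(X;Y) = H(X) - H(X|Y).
0.1136 bits

I(X;Y) = H(X) - H(X|Y)

Marginal of X (row sums):
  P(X=0) = 0 + 1/13 = 1/13
  P(X=1) = 2/13 + 1/13 = 3/13
  P(X=2) = 3/13 + 3/26 = 9/26
  P(X=3) = 3/13 + 3/26 = 9/26
H(X) = -[(1/13)·log₂(1/13) + (3/13)·log₂(3/13) + (9/26)·log₂(9/26) + (9/26)·log₂(9/26)]
  = 0.284649 + 0.488187 + 0.529794 + 0.529794 = 1.83242 bits

Marginal of Y (column sums):
  P(Y=0) = 0 + 2/13 + 3/13 + 3/13 = 8/13
  P(Y=1) = 1/13 + 1/13 + 3/26 + 3/26 = 5/13
H(X|Y) = Σ_y P(y)·H(X|Y=y):
  Y=0: P(Y=0) = 8/13, P(X|Y=0) = (0, 1/4, 3/8, 3/8) → H(X|Y=0) = 1.561278
  Y=1: P(Y=1) = 5/13, P(X|Y=1) = (1/5, 1/5, 3/10, 3/10) → H(X|Y=1) = 1.970951
H(X|Y) = (8/13)·1.561278 + (5/13)·1.970951 = 1.71884 bits

I(X;Y) = H(X) - H(X|Y) = 1.83242 - 1.71884 = 0.1136 bits

Cross-check via I(X;Y) = H(X) + H(Y) - H(X,Y): computing H(Y) from the column sums and H(X,Y) from the 8 cells in the same way gives H(Y) = 0.96124 bits and H(X,Y) = 2.68008 bits, so
I(X;Y) = 1.83242 + 0.96124 - 2.68008 = 0.1136 bits ✓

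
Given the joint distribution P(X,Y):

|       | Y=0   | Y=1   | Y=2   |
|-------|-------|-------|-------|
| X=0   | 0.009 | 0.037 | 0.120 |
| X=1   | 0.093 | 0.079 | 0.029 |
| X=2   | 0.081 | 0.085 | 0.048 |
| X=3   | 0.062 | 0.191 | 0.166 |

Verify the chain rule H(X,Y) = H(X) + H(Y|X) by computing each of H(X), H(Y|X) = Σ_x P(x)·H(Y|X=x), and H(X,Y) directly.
H(X) = 1.8972 bits, H(Y|X) = 1.4044 bits, H(X,Y) = 3.3015 bits

Marginal of X (row sums):
  P(X=0) = 0.009 + 0.037 + 0.120 = 0.166
  P(X=1) = 0.093 + 0.079 + 0.029 = 0.201
  P(X=2) = 0.081 + 0.085 + 0.048 = 0.214
  P(X=3) = 0.062 + 0.191 + 0.166 = 0.419
H(X) = -[0.166·log₂(0.166) + 0.201·log₂(0.201) + 0.214·log₂(0.214) + 0.419·log₂(0.419)]
  = 0.430064 + 0.465261 + 0.476004 + 0.525836 = 1.8972 bits

H(Y|X) = Σ_x P(x)·H(Y|X=x):
  X=0: P(X=0) = 0.166, P(Y|X=0) = (9/166, 37/166, 60/83) → H(Y|X=0) = 1.049100
  X=1: P(X=1) = 0.201, P(Y|X=1) = (31/67, 79/201, 29/201) → H(Y|X=1) = 1.446963
  X=2: P(X=2) = 0.214, P(Y|X=2) = (81/214, 85/214, 24/107) → H(Y|X=2) = 1.543316
  X=3: P(X=3) = 0.419, P(Y|X=3) = (62/419, 191/419, 166/419) → H(Y|X=3) = 1.453752
H(Y|X) = 0.166·1.049100 + 0.201·1.446963 + 0.214·1.543316 + 0.419·1.453752 = 1.4044 bits

H(X,Y) = -Σ_{x,y} P(x,y) log₂ P(x,y). Per-cell terms -P(x,y)·log₂P(x,y):
  X=0: 0.061163, 0.175984, 0.367067
  X=1: 0.318676, 0.289298, 0.148126
  X=2: 0.293701, 0.302293, 0.210279
  X=3: 0.248718, 0.456176, 0.430064
Sum of the 12 terms: H(X,Y) = 3.3015 bits

Chain rule check:
  H(X) + H(Y|X) = 1.8972 + 1.4044 = 3.3016 bits
  H(X,Y) = 3.3015 bits
✓ Chain rule verified (Δ = 0.0001 is 4-dp rounding noise: each of the three values was rounded independently).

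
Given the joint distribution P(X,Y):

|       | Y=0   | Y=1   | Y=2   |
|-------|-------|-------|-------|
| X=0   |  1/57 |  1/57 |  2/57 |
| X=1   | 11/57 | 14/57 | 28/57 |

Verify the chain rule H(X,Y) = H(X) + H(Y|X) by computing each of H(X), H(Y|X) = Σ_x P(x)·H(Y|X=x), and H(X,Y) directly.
H(X) = 0.3666 bits, H(Y|X) = 1.4670 bits, H(X,Y) = 1.8335 bits

Marginal of X (row sums):
  P(X=0) = 1/57 + 1/57 + 2/57 = 4/57
  P(X=1) = 11/57 + 14/57 + 28/57 = 53/57
H(X) = -[(4/57)·log₂(4/57) + (53/57)·log₂(53/57)]
  = 0.2690 + 0.0976 = 0.3666 bits

H(Y|X) = Σ_x P(x)·H(Y|X=x):
  X=0: P(X=0) = 4/57, P(Y|X=0) = (1/4, 1/4, 1/2) → H(Y|X=0) = 1.5000
  X=1: P(X=1) = 53/57, P(Y|X=1) = (11/53, 14/53, 28/53) → H(Y|X=1) = 1.4645
H(Y|X) = (4/57)·1.5000 + (53/57)·1.4645 = 1.4670 bits

H(X,Y) = -Σ_{x,y} P(x,y) log₂ P(x,y). Per-cell terms -P(x,y)·log₂P(x,y):
  X=0: 0.1023, 0.1023, 0.1696
  X=1: 0.4580, 0.4975, 0.5038
Sum of the 6 terms: H(X,Y) = 1.8335 bits

Chain rule check:
  H(X) + H(Y|X) = 0.3666 + 1.4670 = 1.8336 bits
  H(X,Y) = 1.8335 bits
✓ Chain rule verified (Δ = 0.0001 is 4-dp rounding noise: each of the three values was rounded independently).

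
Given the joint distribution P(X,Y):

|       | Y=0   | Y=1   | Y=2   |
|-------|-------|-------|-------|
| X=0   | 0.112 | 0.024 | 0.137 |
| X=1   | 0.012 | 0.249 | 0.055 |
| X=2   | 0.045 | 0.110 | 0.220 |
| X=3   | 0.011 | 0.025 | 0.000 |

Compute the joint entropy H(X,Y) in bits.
2.9187 bits

H(X,Y) = -Σ_{x,y} P(x,y) log₂ P(x,y). Per-cell terms -P(x,y)·log₂P(x,y):
  X=0: 0.35374, 0.12914, 0.39288
  X=1: 0.07657, 0.49944, 0.23014
  X=2: 0.20133, 0.35029, 0.48057
  X=3: 0.07157, 0.13305, 0.00000
  (cells with P = 0 contribute 0)
Sum of the 12 terms: H(X,Y) = 2.9187 bits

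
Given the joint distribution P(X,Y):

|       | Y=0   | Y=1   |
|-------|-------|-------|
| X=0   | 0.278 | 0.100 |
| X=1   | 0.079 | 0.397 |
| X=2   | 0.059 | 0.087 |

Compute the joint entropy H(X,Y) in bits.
2.2114 bits

H(X,Y) = -Σ_{x,y} P(x,y) log₂ P(x,y). Per-cell terms -P(x,y)·log₂P(x,y):
  X=0: 0.5134, 0.3322
  X=1: 0.2893, 0.5291
  X=2: 0.2409, 0.3065
Sum of the 6 terms: H(X,Y) = 2.2114 bits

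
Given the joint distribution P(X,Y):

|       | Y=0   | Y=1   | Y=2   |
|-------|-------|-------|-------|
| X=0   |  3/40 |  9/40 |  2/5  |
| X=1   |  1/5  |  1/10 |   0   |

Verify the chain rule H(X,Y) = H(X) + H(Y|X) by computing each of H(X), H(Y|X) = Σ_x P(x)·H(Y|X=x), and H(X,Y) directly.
H(X) = 0.8813 bits, H(Y|X) = 1.2085 bits, H(X,Y) = 2.0898 bits

Marginal of X (row sums):
  P(X=0) = 3/40 + 9/40 + 2/5 = 7/10
  P(X=1) = 1/5 + 1/10 + 0 = 3/10
H(X) = -[(7/10)·log₂(7/10) + (3/10)·log₂(3/10)]
  = 0.36020 + 0.52109 = 0.8813 bits

H(Y|X) = Σ_x P(x)·H(Y|X=x):
  X=0: P(X=0) = 7/10, P(Y|X=0) = (3/28, 9/28, 4/7) → H(Y|X=0) = 1.33292
  X=1: P(X=1) = 3/10, P(Y|X=1) = (2/3, 1/3, 0) → H(Y|X=1) = 0.91830
H(Y|X) = (7/10)·1.33292 + (3/10)·0.91830 = 1.2085 bits

H(X,Y) = -Σ_{x,y} P(x,y) log₂ P(x,y). Per-cell terms -P(x,y)·log₂P(x,y):
  X=0: 0.28027, 0.48420, 0.52877
  X=1: 0.46439, 0.33219, 0.00000
  (cells with P = 0 contribute 0)
Sum of the 6 terms: H(X,Y) = 2.0898 bits

Chain rule check:
  H(X) + H(Y|X) = 0.8813 + 1.2085 = 2.0898 bits
  H(X,Y) = 2.0898 bits
✓ Chain rule verified.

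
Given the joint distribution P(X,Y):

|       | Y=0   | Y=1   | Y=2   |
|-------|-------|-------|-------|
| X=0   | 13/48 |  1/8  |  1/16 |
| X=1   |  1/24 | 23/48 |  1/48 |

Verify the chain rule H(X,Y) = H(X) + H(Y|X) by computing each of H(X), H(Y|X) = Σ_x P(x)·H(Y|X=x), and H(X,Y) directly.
H(X) = 0.9950 bits, H(Y|X) = 0.9564 bits, H(X,Y) = 1.9514 bits

Marginal of X (row sums):
  P(X=0) = 13/48 + 1/8 + 1/16 = 11/24
  P(X=1) = 1/24 + 23/48 + 1/48 = 13/24
H(X) = -[(11/24)·log₂(11/24) + (13/24)·log₂(13/24)]
  = 0.5159 + 0.4791 = 0.9950 bits

H(Y|X) = Σ_x P(x)·H(Y|X=x):
  X=0: P(X=0) = 11/24, P(Y|X=0) = (13/22, 3/11, 3/22) → H(Y|X=0) = 1.3517
  X=1: P(X=1) = 13/24, P(Y|X=1) = (1/13, 23/26, 1/26) → H(Y|X=1) = 0.6219
H(Y|X) = (11/24)·1.3517 + (13/24)·0.6219 = 0.9564 bits

H(X,Y) = -Σ_{x,y} P(x,y) log₂ P(x,y). Per-cell terms -P(x,y)·log₂P(x,y):
  X=0: 0.5104, 0.3750, 0.2500
  X=1: 0.1910, 0.5086, 0.1164
Sum of the 6 terms: H(X,Y) = 1.9514 bits

Chain rule check:
  H(X) + H(Y|X) = 0.9950 + 0.9564 = 1.9514 bits
  H(X,Y) = 1.9514 bits
✓ Chain rule verified.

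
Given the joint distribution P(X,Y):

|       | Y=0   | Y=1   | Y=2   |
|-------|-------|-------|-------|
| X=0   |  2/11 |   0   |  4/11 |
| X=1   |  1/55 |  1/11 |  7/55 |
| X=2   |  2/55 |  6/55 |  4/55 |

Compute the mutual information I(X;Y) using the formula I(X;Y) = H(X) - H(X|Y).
0.2969 bits

I(X;Y) = H(X) - H(X|Y)

Marginal of X (row sums):
  P(X=0) = 2/11 + 0 + 4/11 = 6/11
  P(X=1) = 1/55 + 1/11 + 7/55 = 13/55
  P(X=2) = 2/55 + 6/55 + 4/55 = 12/55
H(X) = -[(6/11)·log₂(6/11) + (13/55)·log₂(13/55) + (12/55)·log₂(12/55)]
  = 0.4769832 + 0.4918538 + 0.4792139 = 1.448051 bits

Marginal of Y (column sums):
  P(Y=0) = 2/11 + 1/55 + 2/55 = 13/55
  P(Y=1) = 0 + 1/11 + 6/55 = 1/5
  P(Y=2) = 4/11 + 7/55 + 4/55 = 31/55
H(X|Y) = Σ_y P(y)·H(X|Y=y):
  Y=0: P(Y=0) = 13/55, P(X|Y=0) = (10/13, 1/13, 2/13) → H(X|Y=0) = 0.9912643
  Y=1: P(Y=1) = 1/5, P(X|Y=1) = (0, 5/11, 6/11) → H(X|Y=1) = 0.9940302
  Y=2: P(Y=2) = 31/55, P(X|Y=2) = (20/31, 7/31, 4/31) → H(X|Y=2) = 1.2738722
H(X|Y) = (13/55)·0.9912643 + (1/5)·0.9940302 + (31/55)·1.2738722 = 1.151106 bits

I(X;Y) = H(X) - H(X|Y) = 1.448051 - 1.151106 = 0.2969 bits

Cross-check via I(X;Y) = H(X) + H(Y) - H(X,Y): computing H(Y) from the column sums and H(X,Y) from the 9 cells in the same way gives H(Y) = 1.422459 bits and H(X,Y) = 2.573564 bits, so
I(X;Y) = 1.448051 + 1.422459 - 2.573564 = 0.2969 bits ✓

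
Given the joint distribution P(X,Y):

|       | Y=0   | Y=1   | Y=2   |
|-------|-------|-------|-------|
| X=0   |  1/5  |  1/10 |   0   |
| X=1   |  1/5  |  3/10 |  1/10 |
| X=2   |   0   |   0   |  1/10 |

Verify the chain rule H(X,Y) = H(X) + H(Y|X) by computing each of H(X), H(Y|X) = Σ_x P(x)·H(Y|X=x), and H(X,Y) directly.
H(X) = 1.2955 bits, H(Y|X) = 1.1510 bits, H(X,Y) = 2.4464 bits

Marginal of X (row sums):
  P(X=0) = 1/5 + 1/10 + 0 = 3/10
  P(X=1) = 1/5 + 3/10 + 1/10 = 3/5
  P(X=2) = 0 + 0 + 1/10 = 1/10
H(X) = -[(3/10)·log₂(3/10) + (3/5)·log₂(3/5) + (1/10)·log₂(1/10)]
  = 0.52109 + 0.44218 + 0.33219 = 1.2955 bits

H(Y|X) = Σ_x P(x)·H(Y|X=x):
  X=0: P(X=0) = 3/10, P(Y|X=0) = (2/3, 1/3, 0) → H(Y|X=0) = 0.91830
  X=1: P(X=1) = 3/5, P(Y|X=1) = (1/3, 1/2, 1/6) → H(Y|X=1) = 1.45915
  X=2: P(X=2) = 1/10, P(Y|X=2) = (0, 0, 1) → H(Y|X=2) = 0.00000
H(Y|X) = (3/10)·0.91830 + (3/5)·1.45915 + (1/10)·0.00000 = 1.1510 bits

H(X,Y) = -Σ_{x,y} P(x,y) log₂ P(x,y). Per-cell terms -P(x,y)·log₂P(x,y):
  X=0: 0.46439, 0.33219, 0.00000
  X=1: 0.46439, 0.52109, 0.33219
  X=2: 0.00000, 0.00000, 0.33219
  (cells with P = 0 contribute 0)
Sum of the 9 terms: H(X,Y) = 2.4464 bits

Chain rule check:
  H(X) + H(Y|X) = 1.2955 + 1.1510 = 2.4465 bits
  H(X,Y) = 2.4464 bits
✓ Chain rule verified (Δ = 0.0001 is 4-dp rounding noise: each of the three values was rounded independently).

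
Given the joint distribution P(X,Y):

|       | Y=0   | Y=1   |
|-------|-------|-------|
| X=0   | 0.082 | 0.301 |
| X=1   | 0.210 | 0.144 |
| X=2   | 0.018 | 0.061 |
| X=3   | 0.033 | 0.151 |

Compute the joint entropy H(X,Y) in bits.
2.6174 bits

H(X,Y) = -Σ_{x,y} P(x,y) log₂ P(x,y). Per-cell terms -P(x,y)·log₂P(x,y):
  X=0: 0.29588, 0.52138
  X=1: 0.47282, 0.40260
  X=2: 0.10433, 0.24614
  X=3: 0.16241, 0.41183
Sum of the 8 terms: H(X,Y) = 2.6174 bits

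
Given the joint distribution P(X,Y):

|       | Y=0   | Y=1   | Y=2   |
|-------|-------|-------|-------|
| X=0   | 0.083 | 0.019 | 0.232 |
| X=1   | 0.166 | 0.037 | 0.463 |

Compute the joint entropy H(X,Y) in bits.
2.0161 bits

H(X,Y) = -Σ_{x,y} P(x,y) log₂ P(x,y). Per-cell terms -P(x,y)·log₂P(x,y):
  X=0: 0.2980, 0.1086, 0.4890
  X=1: 0.4301, 0.1760, 0.5144
Sum of the 6 terms: H(X,Y) = 2.0161 bits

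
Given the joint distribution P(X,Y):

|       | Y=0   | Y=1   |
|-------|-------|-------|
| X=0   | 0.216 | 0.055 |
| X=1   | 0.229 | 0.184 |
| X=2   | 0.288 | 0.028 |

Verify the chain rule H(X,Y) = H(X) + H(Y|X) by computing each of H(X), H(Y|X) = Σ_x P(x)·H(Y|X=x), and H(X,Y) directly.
H(X) = 1.5626 bits, H(Y|X) = 0.7431 bits, H(X,Y) = 2.3057 bits

Marginal of X (row sums):
  P(X=0) = 0.216 + 0.055 = 0.271
  P(X=1) = 0.229 + 0.184 = 0.413
  P(X=2) = 0.288 + 0.028 = 0.316
H(X) = -[0.271·log₂(0.271) + 0.413·log₂(0.413) + 0.316·log₂(0.316)]
  = 0.5105 + 0.5269 + 0.5252 = 1.5626 bits

H(Y|X) = Σ_x P(x)·H(Y|X=x):
  X=0: P(X=0) = 0.271, P(Y|X=0) = (216/271, 55/271) → H(Y|X=0) = 0.7278
  X=1: P(X=1) = 0.413, P(Y|X=1) = (229/413, 184/413) → H(Y|X=1) = 0.9914
  X=2: P(X=2) = 0.316, P(Y|X=2) = (72/79, 7/79) → H(Y|X=2) = 0.4318
H(Y|X) = 0.271·0.7278 + 0.413·0.9914 + 0.316·0.4318 = 0.7431 bits

H(X,Y) = -Σ_{x,y} P(x,y) log₂ P(x,y). Per-cell terms -P(x,y)·log₂P(x,y):
  X=0: 0.4776, 0.2301
  X=1: 0.4870, 0.4494
  X=2: 0.5172, 0.1444
Sum of the 6 terms: H(X,Y) = 2.3057 bits

Chain rule check:
  H(X) + H(Y|X) = 1.5626 + 0.7431 = 2.3057 bits
  H(X,Y) = 2.3057 bits
✓ Chain rule verified.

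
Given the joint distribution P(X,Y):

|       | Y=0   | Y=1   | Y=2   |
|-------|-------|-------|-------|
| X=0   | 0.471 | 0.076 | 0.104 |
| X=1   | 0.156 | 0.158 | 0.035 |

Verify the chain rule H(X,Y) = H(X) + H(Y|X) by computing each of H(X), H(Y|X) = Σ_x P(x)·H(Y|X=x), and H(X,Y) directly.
H(X) = 0.9332 bits, H(Y|X) = 1.2086 bits, H(X,Y) = 2.1418 bits

Marginal of X (row sums):
  P(X=0) = 0.471 + 0.076 + 0.104 = 0.651
  P(X=1) = 0.156 + 0.158 + 0.035 = 0.349
H(X) = -[0.651·log₂(0.651) + 0.349·log₂(0.349)]
  = 0.40315 + 0.53003 = 0.9332 bits

H(Y|X) = Σ_x P(x)·H(Y|X=x):
  X=0: P(X=0) = 0.651, P(Y|X=0) = (157/217, 76/651, 104/651) → H(Y|X=0) = 1.12229
  X=1: P(X=1) = 0.349, P(Y|X=1) = (156/349, 158/349, 35/349) → H(Y|X=1) = 1.36959
H(Y|X) = 0.651·1.12229 + 0.349·1.36959 = 1.2086 bits

H(X,Y) = -Σ_{x,y} P(x,y) log₂ P(x,y). Per-cell terms -P(x,y)·log₂P(x,y):
  X=0: 0.51160, 0.28256, 0.33960
  X=1: 0.41814, 0.42060, 0.16928
Sum of the 6 terms: H(X,Y) = 2.1418 bits

Chain rule check:
  H(X) + H(Y|X) = 0.9332 + 1.2086 = 2.1418 bits
  H(X,Y) = 2.1418 bits
✓ Chain rule verified.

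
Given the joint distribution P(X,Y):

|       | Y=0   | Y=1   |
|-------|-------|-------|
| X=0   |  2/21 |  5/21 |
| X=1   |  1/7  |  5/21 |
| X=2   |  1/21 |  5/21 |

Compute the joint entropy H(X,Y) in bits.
2.4121 bits

H(X,Y) = -Σ_{x,y} P(x,y) log₂ P(x,y). Per-cell terms -P(x,y)·log₂P(x,y):
  X=0: 0.3231, 0.4929
  X=1: 0.4011, 0.4929
  X=2: 0.2092, 0.4929
Sum of the 6 terms: H(X,Y) = 2.4121 bits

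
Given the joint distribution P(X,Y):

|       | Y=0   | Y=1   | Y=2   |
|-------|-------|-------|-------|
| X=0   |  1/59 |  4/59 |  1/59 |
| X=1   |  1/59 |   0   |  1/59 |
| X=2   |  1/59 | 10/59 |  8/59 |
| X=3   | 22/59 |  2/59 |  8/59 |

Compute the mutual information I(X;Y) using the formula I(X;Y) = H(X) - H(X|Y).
0.3903 bits

I(X;Y) = H(X) - H(X|Y)

Marginal of X (row sums):
  P(X=0) = 1/59 + 4/59 + 1/59 = 6/59
  P(X=1) = 1/59 + 0 + 1/59 = 2/59
  P(X=2) = 1/59 + 10/59 + 8/59 = 19/59
  P(X=3) = 22/59 + 2/59 + 8/59 = 32/59
H(X) = -[(6/59)·log₂(6/59) + (2/59)·log₂(2/59) + (19/59)·log₂(19/59) + (32/59)·log₂(32/59)]
  = 0.33536 + 0.16551 + 0.52643 + 0.47872 = 1.5060 bits

Marginal of Y (column sums):
  P(Y=0) = 1/59 + 1/59 + 1/59 + 22/59 = 25/59
  P(Y=1) = 4/59 + 0 + 10/59 + 2/59 = 16/59
  P(Y=2) = 1/59 + 1/59 + 8/59 + 8/59 = 18/59
H(X|Y) = Σ_y P(y)·H(X|Y=y):
  Y=0: P(Y=0) = 25/59, P(X|Y=0) = (1/25, 1/25, 1/25, 22/25) → H(X|Y=0) = 0.71956
  Y=1: P(Y=1) = 16/59, P(X|Y=1) = (1/4, 0, 5/8, 1/8) → H(X|Y=1) = 1.29879
  Y=2: P(Y=2) = 18/59, P(X|Y=2) = (1/18, 1/18, 4/9, 4/9) → H(X|Y=2) = 1.50326
H(X|Y) = (25/59)·0.71956 + (16/59)·1.29879 + (18/59)·1.50326 = 1.1157 bits

I(X;Y) = H(X) - H(X|Y) = 1.5060 - 1.1157 = 0.3903 bits

Cross-check via I(X;Y) = H(X) + H(Y) - H(X,Y): computing H(Y) from the column sums and H(X,Y) from the 12 cells in the same way gives H(Y) = 1.5580 bits and H(X,Y) = 2.6737 bits, so
I(X;Y) = 1.5060 + 1.5580 - 2.6737 = 0.3903 bits ✓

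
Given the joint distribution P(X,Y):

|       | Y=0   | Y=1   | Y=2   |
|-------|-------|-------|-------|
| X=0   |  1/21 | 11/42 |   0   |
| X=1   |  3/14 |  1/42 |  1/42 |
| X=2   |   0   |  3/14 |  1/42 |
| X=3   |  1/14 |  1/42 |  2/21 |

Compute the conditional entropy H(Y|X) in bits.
0.7979 bits

H(Y|X) = H(X,Y) - H(X)

H(X,Y) = -Σ_{x,y} P(x,y) log₂ P(x,y). Per-cell terms -P(x,y)·log₂P(x,y):
  X=0: 0.20916, 0.50623, 0.00000
  X=1: 0.47623, 0.12839, 0.12839
  X=2: 0.00000, 0.47623, 0.12839
  X=3: 0.27195, 0.12839, 0.32308
  (cells with P = 0 contribute 0)
Sum of the 12 terms: H(X,Y) = 2.7764 bits

Marginal of X (row sums):
  P(X=0) = 1/21 + 11/42 + 0 = 13/42
  P(X=1) = 3/14 + 1/42 + 1/42 = 11/42
  P(X=2) = 0 + 3/14 + 1/42 = 5/21
  P(X=3) = 1/14 + 1/42 + 2/21 = 4/21
H(X) = -[(13/42)·log₂(13/42) + (11/42)·log₂(11/42) + (5/21)·log₂(5/21) + (4/21)·log₂(4/21)]
  = 0.52368 + 0.50623 + 0.49295 + 0.45568 = 1.9785 bits

H(Y|X) = H(X,Y) - H(X) = 2.7764 - 1.9785 = 0.7979 bits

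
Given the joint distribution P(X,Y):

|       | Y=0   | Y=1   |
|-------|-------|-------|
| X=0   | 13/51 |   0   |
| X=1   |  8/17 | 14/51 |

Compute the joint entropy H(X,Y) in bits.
1.5264 bits

H(X,Y) = -Σ_{x,y} P(x,y) log₂ P(x,y). Per-cell terms -P(x,y)·log₂P(x,y):
  X=0: 0.5027, 0.0000
  X=1: 0.5117, 0.5120
  (cells with P = 0 contribute 0)
Sum of the 4 terms: H(X,Y) = 1.5264 bits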